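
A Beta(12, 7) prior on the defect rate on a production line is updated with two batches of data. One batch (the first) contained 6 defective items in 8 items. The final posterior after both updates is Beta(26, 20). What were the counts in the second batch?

8 defective items and 11 good items

Because Beta–binomial updating is additive in the counts, the combined data contributed (α_post−α_prior, β_post−β_prior) successes and failures.
Total across both batches: 26−12=14 defective items, 20−7=13 good items.
Subtract the first batch: 14−6=8 defective items and 13−2=11 good items.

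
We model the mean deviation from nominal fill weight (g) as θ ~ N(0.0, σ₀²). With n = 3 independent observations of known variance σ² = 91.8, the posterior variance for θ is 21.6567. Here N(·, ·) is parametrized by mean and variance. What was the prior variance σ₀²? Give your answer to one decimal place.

σ₀² = 74.1

Posterior precision equals prior precision plus data precision: 1/σ_n² = 1/σ₀² + n/σ².
So 1/σ₀² = 1/21.6567 − 3/91.8 = 0.046175 − 0.032680 = 0.013495.
Hence σ₀² = 1/0.013495 ≈ 74.1.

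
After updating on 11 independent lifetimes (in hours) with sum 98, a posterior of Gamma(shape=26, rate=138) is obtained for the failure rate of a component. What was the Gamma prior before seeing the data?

Gamma–exponential conjugacy: posterior shape = α + n, posterior rate = β + Σtᵢ.
So α = 26 − 11 = 15 and β = 138 − 98 = 40.

Gamma(shape=15, rate=40)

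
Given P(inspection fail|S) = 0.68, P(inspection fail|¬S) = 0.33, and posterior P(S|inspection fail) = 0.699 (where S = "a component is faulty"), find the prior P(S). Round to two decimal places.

P(S) = 0.53

Bayes' rule in odds form gives O(S|E) = O(S)·[P(E|S)/P(E|¬S)], hence O(S) = O(S|E)/LR.
Posterior odds = 0.699/(1−0.699) = 2.3223. LR = 0.68/0.33 = 2.0606.
Prior odds = 2.3223/2.0606 = 1.1270, so P(S) = 1.1270/(1+1.1270) ≈ 0.53.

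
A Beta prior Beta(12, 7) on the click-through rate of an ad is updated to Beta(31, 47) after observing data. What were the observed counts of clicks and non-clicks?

19 clicks and 40 non-clicks

Beta is conjugate to the binomial likelihood: posterior = Beta(a+s, b+f).
Match parameters: s=31−12=19, f=47−7=40.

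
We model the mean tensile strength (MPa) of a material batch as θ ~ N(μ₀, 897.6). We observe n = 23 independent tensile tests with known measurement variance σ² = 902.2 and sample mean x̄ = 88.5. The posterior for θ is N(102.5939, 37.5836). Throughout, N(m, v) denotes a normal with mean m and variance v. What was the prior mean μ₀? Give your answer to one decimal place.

The posterior mean is a precision-weighted average: μ_n = (τ₀μ₀ + τ_data·x̄)/(τ₀+τ_data), with τ₀=1/σ₀² and τ_data=n/σ².
Here τ₀ = 1/897.6 = 0.001114 and τ_data = 23/902.2 = 0.025493, so τ_n = 0.026607.
Rearranging for μ₀: μ₀ = (μ_n·τ_n − τ_data·x̄)/τ₀ = (102.5939·0.026607 − 0.025493·88.5) / 0.001114 = 0.473585/0.001114 ≈ 425.1.

μ₀ = 425.1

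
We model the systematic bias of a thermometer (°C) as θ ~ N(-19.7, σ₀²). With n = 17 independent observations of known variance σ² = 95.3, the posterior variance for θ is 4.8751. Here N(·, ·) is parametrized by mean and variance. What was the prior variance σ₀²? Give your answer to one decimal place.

σ₀² = 37.4

For the Normal–Normal model with known σ², precisions add: τ_n = τ₀ + n/σ².
So 1/σ₀² = 1/4.8751 − 17/95.3 = 0.205124 − 0.178384 = 0.026740.
Hence σ₀² = 1/0.026740 ≈ 37.4.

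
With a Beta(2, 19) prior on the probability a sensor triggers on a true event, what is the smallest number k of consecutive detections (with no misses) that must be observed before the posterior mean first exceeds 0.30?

After k detections and 0 misses the posterior is Beta(2+k, 19), with mean (2+k)/(2+19+k).
Set (2+k)/(21+k) > 0.30 and solve: k > (0.30·21 − 2)/(1 − 0.30) = 6.143.
The smallest integer exceeding 6.143 is 7, and checking k=7: (9)/(28) = 0.3214 > 0.30.

k = 7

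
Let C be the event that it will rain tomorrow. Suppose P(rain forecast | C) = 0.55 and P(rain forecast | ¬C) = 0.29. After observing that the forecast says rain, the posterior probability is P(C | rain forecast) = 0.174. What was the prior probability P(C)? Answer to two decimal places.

Bayes' rule in odds form gives O(C|E) = O(C)·[P(E|C)/P(E|¬C)], hence O(C) = O(C|E)/LR.
Posterior odds = 0.174/(1−0.174) = 0.2107. LR = 0.55/0.29 = 1.8966.
Prior odds = 0.2107/1.8966 = 0.1111, so P(C) = 0.1111/(1+0.1111) ≈ 0.10.

P(C) = 0.10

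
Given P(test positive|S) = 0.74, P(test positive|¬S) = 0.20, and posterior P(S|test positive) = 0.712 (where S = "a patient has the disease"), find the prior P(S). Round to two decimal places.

In odds form, posterior odds = prior odds × likelihood ratio, so prior odds = posterior odds ÷ LR.
Posterior odds = 0.712/(1−0.712) = 2.4722. LR = 0.74/0.20 = 3.7000.
Prior odds = 2.4722/3.7000 = 0.6682, so P(S) = 0.6682/(1+0.6682) ≈ 0.40.

P(S) = 0.40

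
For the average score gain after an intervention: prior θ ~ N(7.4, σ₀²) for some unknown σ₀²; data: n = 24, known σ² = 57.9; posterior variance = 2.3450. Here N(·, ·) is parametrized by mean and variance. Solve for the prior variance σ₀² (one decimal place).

σ₀² = 83.8

For the Normal–Normal model with known σ², precisions add: τ_n = τ₀ + n/σ².
So 1/σ₀² = 1/2.3450 − 24/57.9 = 0.426439 − 0.414508 = 0.011931.
Hence σ₀² = 1/0.011931 ≈ 83.8.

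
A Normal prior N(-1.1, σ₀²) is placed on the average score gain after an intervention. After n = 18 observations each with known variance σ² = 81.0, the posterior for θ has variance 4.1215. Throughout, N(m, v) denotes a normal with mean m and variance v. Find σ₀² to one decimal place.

Posterior precision equals prior precision plus data precision: 1/σ_n² = 1/σ₀² + n/σ².
So 1/σ₀² = 1/4.1215 − 18/81.0 = 0.242630 − 0.222222 = 0.020408.
Hence σ₀² = 1/0.020408 ≈ 49.0.

σ₀² = 49.0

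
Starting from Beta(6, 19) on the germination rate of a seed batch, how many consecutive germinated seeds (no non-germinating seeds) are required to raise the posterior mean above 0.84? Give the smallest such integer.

After k germinated seeds and 0 non-germinating seeds the posterior is Beta(6+k, 19), with mean (6+k)/(6+19+k).
Set (6+k)/(25+k) > 0.84 and solve: k > (0.84·25 − 6)/(1 − 0.84) = 93.750.
The smallest integer exceeding 93.750 is 94, and checking k=94: (100)/(119) = 0.8403 > 0.84.

k = 94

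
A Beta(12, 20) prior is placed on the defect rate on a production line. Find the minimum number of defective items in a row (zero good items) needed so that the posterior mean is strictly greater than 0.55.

After k defective items and 0 good items the posterior is Beta(12+k, 20), with mean (12+k)/(12+20+k).
Set (12+k)/(32+k) > 0.55 and solve: k > (0.55·32 − 12)/(1 − 0.55) = 12.444.
The smallest integer exceeding 12.444 is 13.

k = 13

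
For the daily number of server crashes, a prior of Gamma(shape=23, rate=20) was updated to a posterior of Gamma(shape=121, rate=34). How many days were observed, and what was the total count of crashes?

n = 14 days with total 98 crashes

A Gamma(α, β) prior (rate parametrization) on a Poisson rate with n observations summing to S gives posterior Gamma(α+S, β+n).
Matching: Σxᵢ = 121 − 23 = 98 and n = 34 − 20 = 14.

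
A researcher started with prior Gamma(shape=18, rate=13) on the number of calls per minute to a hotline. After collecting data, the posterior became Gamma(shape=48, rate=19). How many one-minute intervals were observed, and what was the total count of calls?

n = 6 one-minute intervals with total 30 calls

A Gamma(α, β) prior (rate parametrization) on a Poisson rate with n observations summing to S gives posterior Gamma(α+S, β+n).
Matching: Σxᵢ = 48 − 18 = 30 and n = 19 − 13 = 6.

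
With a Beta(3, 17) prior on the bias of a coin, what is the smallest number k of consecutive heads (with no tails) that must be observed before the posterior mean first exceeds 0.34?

After k heads and 0 tails the posterior is Beta(3+k, 17), with mean (3+k)/(3+17+k).
Set (3+k)/(20+k) > 0.34 and solve: k > (0.34·20 − 3)/(1 − 0.34) = 5.758.
The smallest integer exceeding 5.758 is 6.

k = 6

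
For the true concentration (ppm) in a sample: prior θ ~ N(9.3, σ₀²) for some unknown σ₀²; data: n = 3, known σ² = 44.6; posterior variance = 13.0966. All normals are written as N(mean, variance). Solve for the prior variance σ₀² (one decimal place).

For the Normal–Normal model with known σ², precisions add: τ_n = τ₀ + n/σ².
So 1/σ₀² = 1/13.0966 − 3/44.6 = 0.076356 − 0.067265 = 0.009091.
Hence σ₀² = 1/0.009091 ≈ 110.0.

σ₀² = 110.0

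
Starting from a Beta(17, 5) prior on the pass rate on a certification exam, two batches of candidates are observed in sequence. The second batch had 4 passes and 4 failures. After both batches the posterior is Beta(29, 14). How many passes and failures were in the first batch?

Sequential conjugate updates are equivalent to a single update on the pooled data, so total successes = posterior α − prior α and total failures = posterior β − prior β.
Total across both batches: 29−17=12 passes, 14−5=9 failures.
Subtract the second batch: 12−4=8 passes and 9−4=5 failures.

8 passes and 5 failures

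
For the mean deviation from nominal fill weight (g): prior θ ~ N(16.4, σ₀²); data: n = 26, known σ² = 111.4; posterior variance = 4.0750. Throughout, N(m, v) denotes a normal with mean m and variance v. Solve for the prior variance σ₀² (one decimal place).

Posterior precision equals prior precision plus data precision: 1/σ_n² = 1/σ₀² + n/σ².
So 1/σ₀² = 1/4.0750 − 26/111.4 = 0.245399 − 0.233393 = 0.012006.
Hence σ₀² = 1/0.012006 ≈ 83.3.

σ₀² = 83.3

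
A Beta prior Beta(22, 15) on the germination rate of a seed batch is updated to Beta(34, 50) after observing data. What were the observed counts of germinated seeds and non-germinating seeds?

Beta is conjugate to the binomial likelihood: posterior = Beta(a+s, b+f).
So s = 34 − 22 = 12 and f = 50 − 15 = 35.

12 germinated seeds and 35 non-germinating seeds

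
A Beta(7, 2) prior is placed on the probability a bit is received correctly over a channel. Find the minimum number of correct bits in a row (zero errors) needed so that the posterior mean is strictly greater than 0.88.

After k correct bits and 0 errors the posterior is Beta(7+k, 2), with mean (7+k)/(7+2+k).
Set (7+k)/(9+k) > 0.88 and solve: k > (0.88·9 − 7)/(1 − 0.88) = 7.667.
The smallest integer exceeding 7.667 is 8.

k = 8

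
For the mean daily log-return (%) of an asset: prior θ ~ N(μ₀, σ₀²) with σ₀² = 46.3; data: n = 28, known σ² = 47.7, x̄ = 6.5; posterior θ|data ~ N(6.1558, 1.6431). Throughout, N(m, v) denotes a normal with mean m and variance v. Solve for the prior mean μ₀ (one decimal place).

μ₀ = -3.2

The posterior mean is a precision-weighted average: μ_n = (τ₀μ₀ + τ_data·x̄)/(τ₀+τ_data), with τ₀=1/σ₀² and τ_data=n/σ².
Here τ₀ = 1/46.3 = 0.021598 and τ_data = 28/47.7 = 0.587002, so τ_n = 0.608600.
Rearranging for μ₀: μ₀ = (μ_n·τ_n − τ_data·x̄)/τ₀ = (6.1558·0.608600 − 0.587002·6.5) / 0.021598 = -0.069093/0.021598 ≈ -3.2.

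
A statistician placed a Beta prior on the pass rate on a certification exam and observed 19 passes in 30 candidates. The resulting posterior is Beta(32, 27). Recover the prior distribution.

Beta(13, 16)

Under Beta–binomial conjugacy the posterior parameters are (a+s, b+f).
So a = 32 − 19 = 13 and b = 27 − 11 = 16.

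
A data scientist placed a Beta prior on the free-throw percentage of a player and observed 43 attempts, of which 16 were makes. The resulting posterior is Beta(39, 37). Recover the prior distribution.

Beta is conjugate to the binomial likelihood: posterior = Beta(a+s, b+f).
So a = 39 − 16 = 23 and b = 37 − 27 = 10.

Beta(23, 10)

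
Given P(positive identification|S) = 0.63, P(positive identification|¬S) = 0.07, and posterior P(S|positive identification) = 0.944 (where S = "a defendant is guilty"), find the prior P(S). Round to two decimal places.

P(S) = 0.65

In odds form, posterior odds = prior odds × likelihood ratio, so prior odds = posterior odds ÷ LR.
Posterior odds = 0.944/(1−0.944) = 16.8571. LR = 0.63/0.07 = 9.0000.
Prior odds = 16.8571/9.0000 = 1.8730, so P(S) = 1.8730/(1+1.8730) ≈ 0.65.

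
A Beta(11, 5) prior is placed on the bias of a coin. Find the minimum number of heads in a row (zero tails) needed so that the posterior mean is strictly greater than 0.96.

After k heads and 0 tails the posterior is Beta(11+k, 5), with mean (11+k)/(11+5+k).
Set (11+k)/(16+k) > 0.96 and solve: k > (0.96·16 − 11)/(1 − 0.96) = 109.000.
The smallest integer exceeding 109.000 is 110.

k = 110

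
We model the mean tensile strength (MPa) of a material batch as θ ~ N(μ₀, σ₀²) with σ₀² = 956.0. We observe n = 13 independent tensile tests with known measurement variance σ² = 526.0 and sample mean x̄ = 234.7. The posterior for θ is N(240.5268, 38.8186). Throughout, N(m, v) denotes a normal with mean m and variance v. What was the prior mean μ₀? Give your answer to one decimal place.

μ₀ = 378.2

The posterior mean is a precision-weighted average: μ_n = (τ₀μ₀ + τ_data·x̄)/(τ₀+τ_data), with τ₀=1/σ₀² and τ_data=n/σ².
Here τ₀ = 1/956.0 = 0.001046 and τ_data = 13/526.0 = 0.024715, so τ_n = 0.025761.
Rearranging for μ₀: μ₀ = (μ_n·τ_n − τ_data·x̄)/τ₀ = (240.5268·0.025761 − 0.024715·234.7) / 0.001046 = 0.395600/0.001046 ≈ 378.2.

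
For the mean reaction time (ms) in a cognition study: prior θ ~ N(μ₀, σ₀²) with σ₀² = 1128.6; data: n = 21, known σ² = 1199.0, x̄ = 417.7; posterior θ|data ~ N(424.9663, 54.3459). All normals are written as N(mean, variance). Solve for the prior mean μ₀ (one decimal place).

μ₀ = 568.6

With known observation variance, the Normal–Normal posterior has precision τ_n = τ₀ + n/σ² and mean μ_n = (τ₀μ₀ + (n/σ²)x̄)/τ_n.
Here τ₀ = 1/1128.6 = 0.000886 and τ_data = 21/1199.0 = 0.017515, so τ_n = 0.018401.
Rearranging for μ₀: μ₀ = (μ_n·τ_n − τ_data·x̄)/τ₀ = (424.9663·0.018401 − 0.017515·417.7) / 0.000886 = 0.503789/0.000886 ≈ 568.6.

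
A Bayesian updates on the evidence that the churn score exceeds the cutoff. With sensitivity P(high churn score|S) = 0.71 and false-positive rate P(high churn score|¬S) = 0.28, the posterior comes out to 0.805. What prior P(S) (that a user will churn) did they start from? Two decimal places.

In odds form, posterior odds = prior odds × likelihood ratio, so prior odds = posterior odds ÷ LR.
Posterior odds = 0.805/(1−0.805) = 4.1282. LR = 0.71/0.28 = 2.5357.
Prior odds = 4.1282/2.5357 = 1.6280, so P(S) = 1.6280/(1+1.6280) ≈ 0.62.

P(S) = 0.62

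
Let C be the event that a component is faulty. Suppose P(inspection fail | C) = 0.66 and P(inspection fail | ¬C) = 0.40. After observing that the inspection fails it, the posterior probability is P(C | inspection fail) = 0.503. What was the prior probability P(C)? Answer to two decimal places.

In odds form, posterior odds = prior odds × likelihood ratio, so prior odds = posterior odds ÷ LR.
Posterior odds = 0.503/(1−0.503) = 1.0121. LR = 0.66/0.40 = 1.6500.
Prior odds = 1.0121/1.6500 = 0.6134, so P(C) = 0.6134/(1+0.6134) ≈ 0.38.

P(C) = 0.38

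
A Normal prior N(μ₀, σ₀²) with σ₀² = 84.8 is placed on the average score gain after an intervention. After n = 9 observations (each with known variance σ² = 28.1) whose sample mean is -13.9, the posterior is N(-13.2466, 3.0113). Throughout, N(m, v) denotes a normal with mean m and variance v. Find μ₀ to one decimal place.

With known observation variance, the Normal–Normal posterior has precision τ_n = τ₀ + n/σ² and mean μ_n = (τ₀μ₀ + (n/σ²)x̄)/τ_n.
Here τ₀ = 1/84.8 = 0.011792 and τ_data = 9/28.1 = 0.320285, so τ_n = 0.332077.
Rearranging for μ₀: μ₀ = (μ_n·τ_n − τ_data·x̄)/τ₀ = (-13.2466·0.332077 − 0.320285·-13.9) / 0.011792 = 0.053070/0.011792 ≈ 4.5.

μ₀ = 4.5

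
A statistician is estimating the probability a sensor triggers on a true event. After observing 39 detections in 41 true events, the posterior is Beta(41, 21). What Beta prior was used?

Under Beta–binomial conjugacy the posterior parameters are (α+s, β+f).
Subtract the data counts: 41−39=2, 21−2=19.

Beta(2, 19)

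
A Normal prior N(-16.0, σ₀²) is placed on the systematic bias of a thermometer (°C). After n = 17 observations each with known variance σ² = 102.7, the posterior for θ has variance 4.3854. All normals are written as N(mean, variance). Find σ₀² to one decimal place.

σ₀² = 16.0

For the Normal–Normal model with known σ², precisions add: τ_n = τ₀ + n/σ².
So 1/σ₀² = 1/4.3854 − 17/102.7 = 0.228029 − 0.165531 = 0.062498.
Hence σ₀² = 1/0.062498 ≈ 16.0.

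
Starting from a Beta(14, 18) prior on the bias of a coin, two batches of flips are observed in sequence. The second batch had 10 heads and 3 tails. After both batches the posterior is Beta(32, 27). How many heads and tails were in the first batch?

8 heads and 6 tails

Sequential conjugate updates are equivalent to a single update on the pooled data, so total successes = posterior α − prior α and total failures = posterior β − prior β.
Total across both batches: 32−14=18 heads, 27−18=9 tails.
Subtract the second batch: 18−10=8 heads and 9−3=6 tails.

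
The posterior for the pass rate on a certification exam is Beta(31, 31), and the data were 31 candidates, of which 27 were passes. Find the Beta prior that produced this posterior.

Beta(4, 27)

A Beta(a, b) prior with s successes and f failures in binomial data gives a Beta(a+s, b+f) posterior.
Subtract the data counts: 31−27=4, 31−4=27.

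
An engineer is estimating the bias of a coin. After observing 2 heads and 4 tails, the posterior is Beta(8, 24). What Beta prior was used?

Beta(6, 20)

Beta is conjugate to the binomial likelihood: posterior = Beta(a+s, b+f).
So a = 8 − 2 = 6 and b = 24 − 4 = 20.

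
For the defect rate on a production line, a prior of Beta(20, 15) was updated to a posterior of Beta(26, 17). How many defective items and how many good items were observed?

6 defective items and 2 good items

A Beta(a, b) prior with s successes and f failures in binomial data gives a Beta(a+s, b+f) posterior.
So s = 26 − 20 = 6 and f = 17 − 15 = 2.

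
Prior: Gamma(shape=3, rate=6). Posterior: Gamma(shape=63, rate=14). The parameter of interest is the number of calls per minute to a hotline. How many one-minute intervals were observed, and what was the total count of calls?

Gamma–Poisson conjugacy: posterior shape = α + Σxᵢ, posterior rate = β + n.
Matching: Σxᵢ = 63 − 3 = 60 and n = 14 − 6 = 8.

n = 8 one-minute intervals with total 60 calls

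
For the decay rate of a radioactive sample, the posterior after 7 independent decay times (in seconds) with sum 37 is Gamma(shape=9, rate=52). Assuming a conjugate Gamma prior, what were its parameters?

Gamma–exponential conjugacy: posterior shape = α + n, posterior rate = β + Σtᵢ.
So α = 9 − 7 = 2 and β = 52 − 37 = 15.

Gamma(shape=2, rate=15)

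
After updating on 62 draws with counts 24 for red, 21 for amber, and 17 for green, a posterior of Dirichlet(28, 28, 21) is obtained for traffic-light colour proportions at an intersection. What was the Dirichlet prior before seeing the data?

For a Dirichlet(α) prior with multinomial counts c, the posterior is Dirichlet(α + c) componentwise.
Subtract each count from the matching posterior parameter: 28−24=4, 28−21=7, 21−17=4.

Dirichlet(4, 7, 4)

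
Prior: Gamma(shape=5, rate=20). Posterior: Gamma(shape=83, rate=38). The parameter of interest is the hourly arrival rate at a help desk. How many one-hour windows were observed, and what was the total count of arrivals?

n = 18 one-hour windows with total 78 arrivals

A Gamma(α, β) prior (rate parametrization) on a Poisson rate with n observations summing to S gives posterior Gamma(α+S, β+n).
Matching: Σxᵢ = 83 − 5 = 78 and n = 38 − 20 = 18.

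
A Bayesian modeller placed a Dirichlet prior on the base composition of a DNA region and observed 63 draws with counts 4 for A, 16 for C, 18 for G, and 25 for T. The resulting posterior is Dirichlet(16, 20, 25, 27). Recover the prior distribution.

Dirichlet(12, 4, 7, 2)

For a Dirichlet(α) prior with multinomial counts c, the posterior is Dirichlet(α + c) componentwise.
Subtract each count from the matching posterior parameter: 16−4=12, 20−16=4, 25−18=7, 27−25=2.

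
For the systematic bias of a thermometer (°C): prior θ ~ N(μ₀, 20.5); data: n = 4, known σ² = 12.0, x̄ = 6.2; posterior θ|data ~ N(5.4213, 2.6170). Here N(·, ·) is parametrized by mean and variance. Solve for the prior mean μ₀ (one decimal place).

The posterior mean is a precision-weighted average: μ_n = (τ₀μ₀ + τ_data·x̄)/(τ₀+τ_data), with τ₀=1/σ₀² and τ_data=n/σ².
Here τ₀ = 1/20.5 = 0.048780 and τ_data = 4/12.0 = 0.333333, so τ_n = 0.382113.
Rearranging for μ₀: μ₀ = (μ_n·τ_n − τ_data·x̄)/τ₀ = (5.4213·0.382113 − 0.333333·6.2) / 0.048780 = 0.004885/0.048780 ≈ 0.1.

μ₀ = 0.1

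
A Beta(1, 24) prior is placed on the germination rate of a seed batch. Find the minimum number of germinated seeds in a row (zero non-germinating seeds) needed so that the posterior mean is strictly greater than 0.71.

k = 58

After k germinated seeds and 0 non-germinating seeds the posterior is Beta(1+k, 24), with mean (1+k)/(1+24+k).
Set (1+k)/(25+k) > 0.71 and solve: k > (0.71·25 − 1)/(1 − 0.71) = 57.759.
The smallest integer exceeding 57.759 is 58.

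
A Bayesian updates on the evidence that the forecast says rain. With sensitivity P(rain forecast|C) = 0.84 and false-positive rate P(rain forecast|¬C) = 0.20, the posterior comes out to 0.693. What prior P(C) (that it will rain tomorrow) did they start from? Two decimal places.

P(C) = 0.35

Bayes' rule in odds form gives O(C|E) = O(C)·[P(E|C)/P(E|¬C)], hence O(C) = O(C|E)/LR.
Posterior odds = 0.693/(1−0.693) = 2.2573. LR = 0.84/0.20 = 4.2000.
Prior odds = 2.2573/4.2000 = 0.5375, so P(C) = 0.5375/(1+0.5375) ≈ 0.35.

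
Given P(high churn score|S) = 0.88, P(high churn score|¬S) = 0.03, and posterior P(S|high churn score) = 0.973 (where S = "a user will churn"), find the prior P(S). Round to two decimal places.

P(S) = 0.55

In odds form, posterior odds = prior odds × likelihood ratio, so prior odds = posterior odds ÷ LR.
Posterior odds = 0.973/(1−0.973) = 36.0370. LR = 0.88/0.03 = 29.3333.
Prior odds = 36.0370/29.3333 = 1.2285, so P(S) = 1.2285/(1+1.2285) ≈ 0.55.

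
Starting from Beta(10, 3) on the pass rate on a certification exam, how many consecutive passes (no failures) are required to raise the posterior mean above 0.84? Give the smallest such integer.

k = 6

After k passes and 0 failures the posterior is Beta(10+k, 3), with mean (10+k)/(10+3+k).
Set (10+k)/(13+k) > 0.84 and solve: k > (0.84·13 − 10)/(1 − 0.84) = 5.750.
The smallest integer exceeding 5.750 is 6.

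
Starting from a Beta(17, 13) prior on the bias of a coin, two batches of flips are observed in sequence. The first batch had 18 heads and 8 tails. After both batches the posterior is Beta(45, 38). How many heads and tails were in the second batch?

10 heads and 17 tails

Sequential conjugate updates are equivalent to a single update on the pooled data, so total successes = posterior α − prior α and total failures = posterior β − prior β.
Total across both batches: 45−17=28 heads, 38−13=25 tails.
Subtract the first batch: 28−18=10 heads and 25−8=17 tails.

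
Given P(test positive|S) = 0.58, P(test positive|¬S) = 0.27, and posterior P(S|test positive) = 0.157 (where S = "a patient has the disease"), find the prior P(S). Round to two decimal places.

In odds form, posterior odds = prior odds × likelihood ratio, so prior odds = posterior odds ÷ LR.
Posterior odds = 0.157/(1−0.157) = 0.1862. LR = 0.58/0.27 = 2.1481.
Prior odds = 0.1862/2.1481 = 0.0867, so P(S) = 0.0867/(1+0.0867) ≈ 0.08.

P(S) = 0.08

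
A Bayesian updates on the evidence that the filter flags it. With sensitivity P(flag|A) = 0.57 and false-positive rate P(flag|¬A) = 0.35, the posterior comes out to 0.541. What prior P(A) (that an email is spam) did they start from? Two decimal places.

P(A) = 0.42

In odds form, posterior odds = prior odds × likelihood ratio, so prior odds = posterior odds ÷ LR.
Posterior odds = 0.541/(1−0.541) = 1.1786. LR = 0.57/0.35 = 1.6286.
Prior odds = 1.1786/1.6286 = 0.7237, so P(A) = 0.7237/(1+0.7237) ≈ 0.42.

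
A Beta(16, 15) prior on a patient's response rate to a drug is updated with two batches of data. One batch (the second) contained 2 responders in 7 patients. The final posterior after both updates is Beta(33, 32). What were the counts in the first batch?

Because Beta–binomial updating is additive in the counts, the combined data contributed (α_post−α_prior, β_post−β_prior) successes and failures.
Total across both batches: 33−16=17 responders, 32−15=17 non-responders.
Subtract the second batch: 17−2=15 responders and 17−5=12 non-responders.

15 responders and 12 non-responders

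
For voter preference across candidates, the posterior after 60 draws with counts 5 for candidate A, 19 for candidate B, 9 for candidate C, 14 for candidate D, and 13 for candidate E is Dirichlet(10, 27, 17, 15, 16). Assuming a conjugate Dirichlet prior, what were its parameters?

For a Dirichlet(α) prior with multinomial counts c, the posterior is Dirichlet(α + c) componentwise.
Subtract each count from the matching posterior parameter: 10−5=5, 27−19=8, 17−9=8, 15−14=1, 16−13=3.

Dirichlet(5, 8, 8, 1, 3)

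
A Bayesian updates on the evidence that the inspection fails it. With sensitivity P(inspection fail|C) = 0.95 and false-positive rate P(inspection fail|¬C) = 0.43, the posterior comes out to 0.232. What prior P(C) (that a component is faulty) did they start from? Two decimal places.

P(C) = 0.12

In odds form, posterior odds = prior odds × likelihood ratio, so prior odds = posterior odds ÷ LR.
Posterior odds = 0.232/(1−0.232) = 0.3021. LR = 0.95/0.43 = 2.2093.
Prior odds = 0.3021/2.2093 = 0.1367, so P(C) = 0.1367/(1+0.1367) ≈ 0.12.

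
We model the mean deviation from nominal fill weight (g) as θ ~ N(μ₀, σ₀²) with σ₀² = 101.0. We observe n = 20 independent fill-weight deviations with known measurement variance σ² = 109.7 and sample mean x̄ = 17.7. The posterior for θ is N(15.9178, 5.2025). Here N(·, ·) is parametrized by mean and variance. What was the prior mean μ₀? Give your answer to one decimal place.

The posterior mean is a precision-weighted average: μ_n = (τ₀μ₀ + τ_data·x̄)/(τ₀+τ_data), with τ₀=1/σ₀² and τ_data=n/σ².
Here τ₀ = 1/101.0 = 0.009901 and τ_data = 20/109.7 = 0.182315, so τ_n = 0.192216.
Rearranging for μ₀: μ₀ = (μ_n·τ_n − τ_data·x̄)/τ₀ = (15.9178·0.192216 − 0.182315·17.7) / 0.009901 = -0.167320/0.009901 ≈ -16.9.

μ₀ = -16.9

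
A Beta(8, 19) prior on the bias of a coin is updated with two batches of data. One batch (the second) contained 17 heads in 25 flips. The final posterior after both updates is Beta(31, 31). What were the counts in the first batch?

Because Beta–binomial updating is additive in the counts, the combined data contributed (α_post−α_prior, β_post−β_prior) successes and failures.
Total across both batches: 31−8=23 heads, 31−19=12 tails.
Subtract the second batch: 23−17=6 heads and 12−8=4 tails.

6 heads and 4 tails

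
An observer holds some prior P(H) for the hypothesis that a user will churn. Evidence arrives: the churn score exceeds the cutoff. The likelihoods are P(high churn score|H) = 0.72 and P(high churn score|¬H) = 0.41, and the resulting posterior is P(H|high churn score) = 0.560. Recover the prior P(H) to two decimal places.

In odds form, posterior odds = prior odds × likelihood ratio, so prior odds = posterior odds ÷ LR.
Posterior odds = 0.560/(1−0.560) = 1.2727. LR = 0.72/0.41 = 1.7561.
Prior odds = 1.2727/1.7561 = 0.7247, so P(H) = 0.7247/(1+0.7247) ≈ 0.42.

P(H) = 0.42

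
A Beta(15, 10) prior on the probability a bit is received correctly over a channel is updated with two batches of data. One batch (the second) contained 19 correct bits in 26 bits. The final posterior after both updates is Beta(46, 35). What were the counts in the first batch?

Sequential conjugate updates are equivalent to a single update on the pooled data, so total successes = posterior α − prior α and total failures = posterior β − prior β.
Total across both batches: 46−15=31 correct bits, 35−10=25 errors.
Subtract the second batch: 31−19=12 correct bits and 25−7=18 errors.

12 correct bits and 18 errors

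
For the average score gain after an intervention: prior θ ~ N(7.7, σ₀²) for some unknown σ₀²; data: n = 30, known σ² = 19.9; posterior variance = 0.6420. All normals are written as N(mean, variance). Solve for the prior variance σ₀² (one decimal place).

Posterior precision equals prior precision plus data precision: 1/σ_n² = 1/σ₀² + n/σ².
So 1/σ₀² = 1/0.6420 − 30/19.9 = 1.557632 − 1.507538 = 0.050094.
Hence σ₀² = 1/0.050094 ≈ 20.0.

σ₀² = 20.0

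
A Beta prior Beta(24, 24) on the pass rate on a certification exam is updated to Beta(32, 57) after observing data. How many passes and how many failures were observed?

8 passes and 33 failures

A Beta(a, b) prior with s successes and f failures in binomial data gives a Beta(a+s, b+f) posterior.
So s = 32 − 24 = 8 and f = 57 − 24 = 33.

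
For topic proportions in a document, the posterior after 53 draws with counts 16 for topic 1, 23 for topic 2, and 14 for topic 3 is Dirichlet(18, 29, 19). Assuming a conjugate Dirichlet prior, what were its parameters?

Dirichlet(2, 6, 5)

For a Dirichlet(α) prior with multinomial counts c, the posterior is Dirichlet(α + c) componentwise.
Subtract each count from the matching posterior parameter: 18−16=2, 29−23=6, 19−14=5.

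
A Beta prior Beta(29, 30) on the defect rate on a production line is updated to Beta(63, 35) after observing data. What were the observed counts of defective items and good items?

Beta is conjugate to the binomial likelihood: posterior = Beta(α+s, β+f).
So s = 63 − 29 = 34 and f = 35 − 30 = 5.

34 defective items and 5 good items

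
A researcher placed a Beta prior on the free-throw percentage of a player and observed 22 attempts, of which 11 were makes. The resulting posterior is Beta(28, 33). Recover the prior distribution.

Beta(17, 22)

A Beta(a, b) prior with s successes and f failures in binomial data gives a Beta(a+s, b+f) posterior.
Subtract the data counts: 28−11=17, 33−11=22.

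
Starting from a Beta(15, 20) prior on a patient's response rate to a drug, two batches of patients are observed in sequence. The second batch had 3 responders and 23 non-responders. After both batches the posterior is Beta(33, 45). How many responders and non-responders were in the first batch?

Because Beta–binomial updating is additive in the counts, the combined data contributed (α_post−α_prior, β_post−β_prior) successes and failures.
Total across both batches: 33−15=18 responders, 45−20=25 non-responders.
Subtract the second batch: 18−3=15 responders and 25−23=2 non-responders.

15 responders and 2 non-responders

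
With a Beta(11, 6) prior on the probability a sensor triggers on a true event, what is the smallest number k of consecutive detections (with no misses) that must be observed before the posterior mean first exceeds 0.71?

k = 4

After k detections and 0 misses the posterior is Beta(11+k, 6), with mean (11+k)/(11+6+k).
Set (11+k)/(17+k) > 0.71 and solve: k > (0.71·17 − 11)/(1 − 0.71) = 3.690.
The smallest integer exceeding 3.690 is 4.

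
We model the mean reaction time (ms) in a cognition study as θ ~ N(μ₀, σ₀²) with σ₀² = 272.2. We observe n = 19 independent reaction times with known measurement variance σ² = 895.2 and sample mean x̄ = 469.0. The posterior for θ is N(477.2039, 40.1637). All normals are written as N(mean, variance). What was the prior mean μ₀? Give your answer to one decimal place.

μ₀ = 524.6

The posterior mean is a precision-weighted average: μ_n = (τ₀μ₀ + τ_data·x̄)/(τ₀+τ_data), with τ₀=1/σ₀² and τ_data=n/σ².
Here τ₀ = 1/272.2 = 0.003674 and τ_data = 19/895.2 = 0.021224, so τ_n = 0.024898.
Rearranging for μ₀: μ₀ = (μ_n·τ_n − τ_data·x̄)/τ₀ = (477.2039·0.024898 − 0.021224·469.0) / 0.003674 = 1.927367/0.003674 ≈ 524.6.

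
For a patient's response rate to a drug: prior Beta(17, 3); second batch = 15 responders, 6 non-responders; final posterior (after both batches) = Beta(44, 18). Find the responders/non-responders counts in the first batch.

12 responders and 9 non-responders

Because Beta–binomial updating is additive in the counts, the combined data contributed (α_post−α_prior, β_post−β_prior) successes and failures.
Total across both batches: 44−17=27 responders, 18−3=15 non-responders.
Subtract the second batch: 27−15=12 responders and 15−6=9 non-responders.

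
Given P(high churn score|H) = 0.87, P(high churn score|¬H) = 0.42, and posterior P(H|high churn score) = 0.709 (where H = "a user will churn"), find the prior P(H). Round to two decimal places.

Bayes' rule in odds form gives O(H|E) = O(H)·[P(E|H)/P(E|¬H)], hence O(H) = O(H|E)/LR.
Posterior odds = 0.709/(1−0.709) = 2.4364. LR = 0.87/0.42 = 2.0714.
Prior odds = 2.4364/2.0714 = 1.1762, so P(H) = 1.1762/(1+1.1762) ≈ 0.54.

P(H) = 0.54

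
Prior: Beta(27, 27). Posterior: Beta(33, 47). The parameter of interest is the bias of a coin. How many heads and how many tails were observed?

A Beta(α, β) prior with s successes and f failures in binomial data gives a Beta(α+s, β+f) posterior.
Match parameters: s=33−27=6, f=47−27=20.

6 heads and 20 tails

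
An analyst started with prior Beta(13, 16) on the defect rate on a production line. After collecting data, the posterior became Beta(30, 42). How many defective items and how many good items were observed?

17 defective items and 26 good items

Beta is conjugate to the binomial likelihood: posterior = Beta(a+s, b+f).
So s = 30 − 13 = 17 and f = 42 − 16 = 26.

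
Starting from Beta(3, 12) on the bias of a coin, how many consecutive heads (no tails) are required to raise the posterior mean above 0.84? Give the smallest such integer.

k = 61

After k heads and 0 tails the posterior is Beta(3+k, 12), with mean (3+k)/(3+12+k).
Set (3+k)/(15+k) > 0.84 and solve: k > (0.84·15 − 3)/(1 − 0.84) = 60.000.
The smallest integer exceeding 60.000 is 61, and checking k=61: (64)/(76) = 0.8421 > 0.84.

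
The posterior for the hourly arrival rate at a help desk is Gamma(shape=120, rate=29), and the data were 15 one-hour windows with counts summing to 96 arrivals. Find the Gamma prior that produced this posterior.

Gamma(shape=24, rate=14)

Gamma–Poisson conjugacy: posterior shape = α + Σxᵢ, posterior rate = β + n.
So α = 120 − 96 = 24 and β = 29 − 15 = 14.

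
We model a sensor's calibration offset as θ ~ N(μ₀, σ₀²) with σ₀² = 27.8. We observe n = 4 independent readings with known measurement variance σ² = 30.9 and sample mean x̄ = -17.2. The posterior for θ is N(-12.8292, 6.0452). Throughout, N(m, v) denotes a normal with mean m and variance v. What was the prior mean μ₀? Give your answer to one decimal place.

μ₀ = 2.9

The posterior mean is a precision-weighted average: μ_n = (τ₀μ₀ + τ_data·x̄)/(τ₀+τ_data), with τ₀=1/σ₀² and τ_data=n/σ².
Here τ₀ = 1/27.8 = 0.035971 and τ_data = 4/30.9 = 0.129450, so τ_n = 0.165421.
Rearranging for μ₀: μ₀ = (μ_n·τ_n − τ_data·x̄)/τ₀ = (-12.8292·0.165421 − 0.129450·-17.2) / 0.035971 = 0.104321/0.035971 ≈ 2.9.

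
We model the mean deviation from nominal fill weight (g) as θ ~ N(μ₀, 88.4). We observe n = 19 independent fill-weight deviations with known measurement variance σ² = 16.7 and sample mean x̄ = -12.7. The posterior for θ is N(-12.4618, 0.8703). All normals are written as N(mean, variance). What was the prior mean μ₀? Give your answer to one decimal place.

With known observation variance, the Normal–Normal posterior has precision τ_n = τ₀ + n/σ² and mean μ_n = (τ₀μ₀ + (n/σ²)x̄)/τ_n.
Here τ₀ = 1/88.4 = 0.011312 and τ_data = 19/16.7 = 1.137725, so τ_n = 1.149037.
Rearranging for μ₀: μ₀ = (μ_n·τ_n − τ_data·x̄)/τ₀ = (-12.4618·1.149037 − 1.137725·-12.7) / 0.011312 = 0.130038/0.011312 ≈ 11.5.

μ₀ = 11.5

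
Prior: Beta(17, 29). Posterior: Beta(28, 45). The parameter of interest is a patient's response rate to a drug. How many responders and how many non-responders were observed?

11 responders and 16 non-responders

Under Beta–binomial conjugacy the posterior parameters are (a+s, b+f).
So s = 28 − 17 = 11 and f = 45 − 29 = 16.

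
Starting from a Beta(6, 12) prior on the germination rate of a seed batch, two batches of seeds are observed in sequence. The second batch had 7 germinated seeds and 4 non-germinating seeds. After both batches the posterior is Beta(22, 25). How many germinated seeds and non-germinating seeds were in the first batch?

9 germinated seeds and 9 non-germinating seeds

Because Beta–binomial updating is additive in the counts, the combined data contributed (α_post−α_prior, β_post−β_prior) successes and failures.
Total across both batches: 22−6=16 germinated seeds, 25−12=13 non-germinating seeds.
Subtract the second batch: 16−7=9 germinated seeds and 13−4=9 non-germinating seeds.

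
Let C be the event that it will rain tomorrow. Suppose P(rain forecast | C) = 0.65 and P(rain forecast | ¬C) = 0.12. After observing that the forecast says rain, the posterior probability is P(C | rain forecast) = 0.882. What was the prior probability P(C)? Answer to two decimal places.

P(C) = 0.58

Bayes' rule in odds form gives O(C|E) = O(C)·[P(E|C)/P(E|¬C)], hence O(C) = O(C|E)/LR.
Posterior odds = 0.882/(1−0.882) = 7.4746. LR = 0.65/0.12 = 5.4167.
Prior odds = 7.4746/5.4167 = 1.3799, so P(C) = 1.3799/(1+1.3799) ≈ 0.58.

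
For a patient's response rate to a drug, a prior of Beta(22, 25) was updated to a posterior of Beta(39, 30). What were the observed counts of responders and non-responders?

17 responders and 5 non-responders

Under Beta–binomial conjugacy the posterior parameters are (a+s, b+f).
So s = 39 − 22 = 17 and f = 30 − 25 = 5.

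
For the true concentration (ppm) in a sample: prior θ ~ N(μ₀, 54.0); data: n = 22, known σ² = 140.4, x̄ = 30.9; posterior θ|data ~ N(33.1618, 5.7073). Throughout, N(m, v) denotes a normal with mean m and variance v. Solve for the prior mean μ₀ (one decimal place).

μ₀ = 52.3

With known observation variance, the Normal–Normal posterior has precision τ_n = τ₀ + n/σ² and mean μ_n = (τ₀μ₀ + (n/σ²)x̄)/τ_n.
Here τ₀ = 1/54.0 = 0.018519 and τ_data = 22/140.4 = 0.156695, so τ_n = 0.175214.
Rearranging for μ₀: μ₀ = (μ_n·τ_n − τ_data·x̄)/τ₀ = (33.1618·0.175214 − 0.156695·30.9) / 0.018519 = 0.968536/0.018519 ≈ 52.3.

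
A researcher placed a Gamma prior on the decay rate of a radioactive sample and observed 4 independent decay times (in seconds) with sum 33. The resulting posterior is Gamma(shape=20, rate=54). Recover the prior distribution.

Gamma–exponential conjugacy: posterior shape = α + n, posterior rate = β + Σtᵢ.
So α = 20 − 4 = 16 and β = 54 − 33 = 21.

Gamma(shape=16, rate=21)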